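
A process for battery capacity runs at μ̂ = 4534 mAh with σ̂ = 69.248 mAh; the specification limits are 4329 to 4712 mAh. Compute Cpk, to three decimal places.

Cpu = (USL − μ̂) / (3σ̂) = (4712 − 4534) / (3 × 69.248) = 0.8568; Cpl = (μ̂ − LSL) / (3σ̂) = (4534 − 4329) / (3 × 69.248) = 0.9868; Cpk = min(Cpu, Cpl) = 0.8568

0.857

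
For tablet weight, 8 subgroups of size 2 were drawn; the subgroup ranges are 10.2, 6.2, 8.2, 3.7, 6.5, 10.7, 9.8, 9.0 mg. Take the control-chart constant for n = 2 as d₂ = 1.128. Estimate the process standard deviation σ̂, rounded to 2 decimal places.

R̄ = (10.2 + 6.2 + 8.2 + 3.7 + 6.5 + 10.7 + 9.8 + 9.0) / 8 = 8.0375
σ̂ = R̄ / d₂ = 8.0375 / 1.128 = 7.1254

7.13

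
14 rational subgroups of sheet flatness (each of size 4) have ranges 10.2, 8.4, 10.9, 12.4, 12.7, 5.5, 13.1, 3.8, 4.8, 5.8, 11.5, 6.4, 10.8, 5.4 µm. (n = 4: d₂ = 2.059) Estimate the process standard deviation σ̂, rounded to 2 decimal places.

4.22

R̄ = (10.2 + 8.4 + 10.9 + 12.4 + 12.7 + 5.5 + 13.1 + 3.8 + 4.8 + 5.8 + 11.5 + 6.4 + 10.8 + 5.4) / 14 = 8.6929
σ̂ = R̄ / d₂ = 8.6929 / 2.059 = 4.2219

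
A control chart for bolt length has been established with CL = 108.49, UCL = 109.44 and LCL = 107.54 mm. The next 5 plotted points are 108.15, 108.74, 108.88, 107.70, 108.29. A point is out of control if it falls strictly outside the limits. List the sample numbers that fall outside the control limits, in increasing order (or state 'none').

All 5 points lie within [107.54, 109.44].

none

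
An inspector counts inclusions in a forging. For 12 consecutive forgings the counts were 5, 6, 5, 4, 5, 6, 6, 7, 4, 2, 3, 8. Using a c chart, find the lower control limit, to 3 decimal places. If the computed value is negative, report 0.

c̄ = (5 + 6 + 5 + 4 + 5 + 6 + 6 + 7 + 4 + 2 + 3 + 8) / 12 = 61 / 12 = 5.0833
LCL = c̄ − 3√c̄ = 5.0833 − 3 × 2.2546 = -1.6805 → 0 (cannot be negative)

0.000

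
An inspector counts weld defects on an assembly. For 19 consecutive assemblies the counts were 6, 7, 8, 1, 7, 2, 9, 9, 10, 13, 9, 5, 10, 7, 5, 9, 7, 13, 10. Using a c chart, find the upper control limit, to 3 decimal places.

16.081

c̄ = (6 + 7 + 8 + 1 + 7 + 2 + 9 + 9 + 10 + 13 + 9 + 5 + 10 + 7 + 5 + 9 + 7 + 13 + 10) / 19 = 147 / 19 = 7.7368
UCL = c̄ + 3√c̄ = 7.7368 + 3 × √7.7368 = 7.7368 + 3 × 2.7815 = 16.0814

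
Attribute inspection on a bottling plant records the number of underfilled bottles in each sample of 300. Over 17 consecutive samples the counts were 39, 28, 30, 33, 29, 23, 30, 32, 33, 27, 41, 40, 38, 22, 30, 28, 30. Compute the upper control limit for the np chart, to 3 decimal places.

47.249

p̄ = Σdᵢ / (k·n) = 533 / (17 × 300) = 0.10451
UCL = np̄ + 3·√(np̄(1−p̄)) = 31.3529 + 3 × √(31.3529×0.89549) = 31.3529 + 3 × 5.2987 = 47.2490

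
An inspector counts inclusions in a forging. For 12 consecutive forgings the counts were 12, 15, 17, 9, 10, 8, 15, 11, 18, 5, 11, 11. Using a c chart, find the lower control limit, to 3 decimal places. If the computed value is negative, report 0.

1.513

c̄ = (12 + 15 + 17 + 9 + 10 + 8 + 15 + 11 + 18 + 5 + 11 + 11) / 12 = 142 / 12 = 11.8333
LCL = c̄ − 3√c̄ = 11.8333 − 3 × 3.4400 = 1.5134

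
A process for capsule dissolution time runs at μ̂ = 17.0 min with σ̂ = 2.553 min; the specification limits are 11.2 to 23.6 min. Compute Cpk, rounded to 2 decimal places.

0.76

Cpu = (USL − μ̂) / (3σ̂) = (23.6 − 17.0) / (3 × 2.553) = 0.8617; Cpl = (μ̂ − LSL) / (3σ̂) = (17.0 − 11.2) / (3 × 2.553) = 0.7573; Cpk = min(Cpu, Cpl) = 0.7573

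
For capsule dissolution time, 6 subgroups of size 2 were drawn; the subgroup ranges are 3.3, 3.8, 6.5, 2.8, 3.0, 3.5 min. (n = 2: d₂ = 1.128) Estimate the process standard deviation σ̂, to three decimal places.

3.384

R̄ = (3.3 + 3.8 + 6.5 + 2.8 + 3.0 + 3.5) / 6 = 3.8167
σ̂ = R̄ / d₂ = 3.8167 / 1.128 = 3.3836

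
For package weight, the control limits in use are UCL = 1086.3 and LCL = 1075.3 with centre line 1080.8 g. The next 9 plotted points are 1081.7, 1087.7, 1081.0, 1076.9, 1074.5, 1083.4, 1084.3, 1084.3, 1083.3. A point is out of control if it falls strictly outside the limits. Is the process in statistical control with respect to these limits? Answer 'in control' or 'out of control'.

out of control

Compare each point to [1075.3, 1086.3]: sample 2 = 1087.7 > UCL; sample 5 = 1074.5 < LCL.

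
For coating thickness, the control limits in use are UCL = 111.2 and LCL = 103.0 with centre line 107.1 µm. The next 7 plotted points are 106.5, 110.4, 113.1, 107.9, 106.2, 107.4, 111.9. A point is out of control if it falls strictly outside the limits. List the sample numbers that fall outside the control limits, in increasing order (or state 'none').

3, 7

Compare each point to [103.0, 111.2]: sample 3 = 113.1 > UCL; sample 7 = 111.9 > UCL.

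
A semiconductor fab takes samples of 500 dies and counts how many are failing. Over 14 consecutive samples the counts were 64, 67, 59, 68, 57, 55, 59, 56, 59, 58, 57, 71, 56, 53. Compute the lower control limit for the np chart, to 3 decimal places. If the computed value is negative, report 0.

38.141

p̄ = Σdᵢ / (k·n) = 839 / (14 × 500) = 0.11986
LCL = np̄ − 3·√(np̄(1−p̄)) = 59.9286 − 3 × 7.2626 = 38.1407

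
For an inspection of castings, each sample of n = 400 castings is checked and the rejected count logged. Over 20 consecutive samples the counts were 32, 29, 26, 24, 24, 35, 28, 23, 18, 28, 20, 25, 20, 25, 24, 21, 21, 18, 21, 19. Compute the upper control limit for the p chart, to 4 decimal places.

0.0958

p̄ = Σdᵢ / (k·n) = 481 / (20 × 400) = 0.06012
UCL = p̄ + 3·√(p̄(1−p̄)/n) = 0.06012 + 3 × √(0.06012×0.93988/400) = 0.06012 + 3 × 0.01189 = 0.09578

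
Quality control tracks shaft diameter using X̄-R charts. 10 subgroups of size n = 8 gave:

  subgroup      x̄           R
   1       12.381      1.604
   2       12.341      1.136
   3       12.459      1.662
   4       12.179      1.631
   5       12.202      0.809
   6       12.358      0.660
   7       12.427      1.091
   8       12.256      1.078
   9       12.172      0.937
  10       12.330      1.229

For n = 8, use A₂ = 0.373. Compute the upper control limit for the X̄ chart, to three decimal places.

X̄̄ = (12.381 + 12.341 + 12.459 + 12.179 + 12.202 + 12.358 + 12.427 + 12.256 + 12.172 + 12.330) / 10 = 123.1050 / 10 = 12.3105
R̄ = (1.604 + 1.136 + 1.662 + 1.631 + 0.809 + 0.660 + 1.091 + 1.078 + 0.937 + 1.229) / 10 = 11.8370 / 10 = 1.1837
UCL = X̄̄ + A₂·R̄ = 12.3105 + 0.373 × 1.1837 = 12.7520

12.752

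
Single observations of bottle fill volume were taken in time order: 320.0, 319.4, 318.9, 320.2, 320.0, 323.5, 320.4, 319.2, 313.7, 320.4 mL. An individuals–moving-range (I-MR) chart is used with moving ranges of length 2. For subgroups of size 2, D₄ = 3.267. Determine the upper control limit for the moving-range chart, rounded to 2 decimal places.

8.20

Moving ranges: 0.6, 0.5, 1.3, 0.2, 3.5, 3.1, 1.2, 5.5, 6.7; M̄R̄ = 22.6000 / 9 = 2.5111
UCL_MR = D₄·M̄R̄ = 3.267 × 2.5111 = 8.2038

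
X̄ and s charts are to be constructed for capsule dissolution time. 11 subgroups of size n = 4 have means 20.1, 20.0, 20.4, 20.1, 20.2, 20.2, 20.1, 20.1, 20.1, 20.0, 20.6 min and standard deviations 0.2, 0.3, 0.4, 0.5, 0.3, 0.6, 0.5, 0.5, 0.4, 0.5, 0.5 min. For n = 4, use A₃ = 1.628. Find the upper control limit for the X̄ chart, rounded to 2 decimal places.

20.87

X̄̄ = (20.1 + 20.0 + 20.4 + 20.1 + 20.2 + 20.2 + 20.1 + 20.1 + 20.1 + 20.0 + 20.6) / 11 = 20.1727
s̄ = (0.2 + 0.3 + 0.4 + 0.5 + 0.3 + 0.6 + 0.5 + 0.5 + 0.4 + 0.5 + 0.5) / 11 = 0.4273
UCL = X̄̄ + A₃·s̄ = 20.1727 + 1.628 × 0.4273 = 20.8683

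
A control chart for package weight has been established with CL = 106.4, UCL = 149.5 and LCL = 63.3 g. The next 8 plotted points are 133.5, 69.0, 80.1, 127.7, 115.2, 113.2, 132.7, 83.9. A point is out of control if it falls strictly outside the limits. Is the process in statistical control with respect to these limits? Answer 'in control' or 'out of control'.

All 8 points lie within [63.3, 149.5].

in control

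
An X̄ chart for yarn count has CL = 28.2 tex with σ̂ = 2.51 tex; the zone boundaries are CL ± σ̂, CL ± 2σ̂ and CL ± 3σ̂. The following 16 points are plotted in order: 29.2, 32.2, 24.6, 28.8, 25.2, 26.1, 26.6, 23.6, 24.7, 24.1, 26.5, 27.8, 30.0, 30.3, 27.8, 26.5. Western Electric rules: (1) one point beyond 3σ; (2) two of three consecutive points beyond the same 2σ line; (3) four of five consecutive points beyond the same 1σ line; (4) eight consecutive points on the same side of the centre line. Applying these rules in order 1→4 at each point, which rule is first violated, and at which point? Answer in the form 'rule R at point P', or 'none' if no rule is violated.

Zone of each point (C = within 1σ̂, B = 1σ̂–2σ̂, A = 2σ̂–3σ̂, * = beyond 3σ̂; sign = side of CL): 1:+C, 2:+B, 3:-B, 4:+C, 5:-B, 6:-C, 7:-C, 8:-B, 9:-B, 10:-B, 11:-C, 12:-C, 13:+C, 14:+C, 15:-C, 16:-C
Rule 4 (eight consecutive points on the same side of the centre line) is satisfied at point 12.

rule 4 at point 12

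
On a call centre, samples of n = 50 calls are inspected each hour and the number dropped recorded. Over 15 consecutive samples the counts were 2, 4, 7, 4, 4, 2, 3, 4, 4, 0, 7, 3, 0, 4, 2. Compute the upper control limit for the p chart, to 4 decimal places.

p̄ = Σdᵢ / (k·n) = 50 / (15 × 50) = 0.06667
UCL = p̄ + 3·√(p̄(1−p̄)/n) = 0.06667 + 3 × √(0.06667×0.93333/50) = 0.06667 + 3 × 0.03528 = 0.17250

0.1725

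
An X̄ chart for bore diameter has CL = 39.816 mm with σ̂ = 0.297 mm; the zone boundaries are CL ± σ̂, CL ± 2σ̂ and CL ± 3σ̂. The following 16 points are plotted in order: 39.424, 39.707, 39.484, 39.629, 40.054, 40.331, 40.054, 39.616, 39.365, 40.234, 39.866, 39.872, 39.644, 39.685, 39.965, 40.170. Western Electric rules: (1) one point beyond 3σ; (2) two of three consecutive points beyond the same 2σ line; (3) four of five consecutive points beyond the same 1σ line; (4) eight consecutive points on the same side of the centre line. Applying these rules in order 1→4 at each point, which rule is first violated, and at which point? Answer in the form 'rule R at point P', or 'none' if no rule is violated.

none

Zone of each point (C = within 1σ̂, B = 1σ̂–2σ̂, A = 2σ̂–3σ̂, * = beyond 3σ̂; sign = side of CL): 1:-B, 2:-C, 3:-B, 4:-C, 5:+C, 6:+B, 7:+C, 8:-C, 9:-B, 10:+B, 11:+C, 12:+C, 13:-C, 14:-C, 15:+C, 16:+B
No rule fires across all 16 points.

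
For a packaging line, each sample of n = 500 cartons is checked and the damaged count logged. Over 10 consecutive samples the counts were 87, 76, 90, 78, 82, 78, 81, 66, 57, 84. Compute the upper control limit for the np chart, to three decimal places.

102.228

p̄ = Σdᵢ / (k·n) = 779 / (10 × 500) = 0.15580
UCL = np̄ + 3·√(np̄(1−p̄)) = 77.9000 + 3 × √(77.9000×0.84420) = 77.9000 + 3 × 8.1095 = 102.2284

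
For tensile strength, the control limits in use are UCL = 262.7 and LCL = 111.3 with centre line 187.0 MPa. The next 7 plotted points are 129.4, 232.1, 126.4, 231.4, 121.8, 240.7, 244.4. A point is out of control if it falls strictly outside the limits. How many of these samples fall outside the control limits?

All 7 points lie within [111.3, 262.7].

0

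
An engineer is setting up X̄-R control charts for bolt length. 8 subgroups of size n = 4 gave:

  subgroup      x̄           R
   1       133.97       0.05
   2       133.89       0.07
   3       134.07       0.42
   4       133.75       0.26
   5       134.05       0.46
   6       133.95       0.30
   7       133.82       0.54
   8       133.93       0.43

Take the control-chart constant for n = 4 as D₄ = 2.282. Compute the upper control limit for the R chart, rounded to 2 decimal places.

0.72

R̄ = (0.05 + 0.07 + 0.42 + 0.26 + 0.46 + 0.30 + 0.54 + 0.43) / 8 = 2.5300 / 8 = 0.3163
UCL_R = D₄·R̄ = 2.282 × 0.3163 = 0.7217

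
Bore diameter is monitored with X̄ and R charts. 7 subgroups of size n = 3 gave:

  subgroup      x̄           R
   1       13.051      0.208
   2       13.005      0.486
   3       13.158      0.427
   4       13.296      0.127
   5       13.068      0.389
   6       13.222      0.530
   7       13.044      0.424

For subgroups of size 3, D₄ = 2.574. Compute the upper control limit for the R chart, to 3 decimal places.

0.953

R̄ = (0.208 + 0.486 + 0.427 + 0.127 + 0.389 + 0.530 + 0.424) / 7 = 2.5910 / 7 = 0.3701
UCL_R = D₄·R̄ = 2.574 × 0.3701 = 0.9527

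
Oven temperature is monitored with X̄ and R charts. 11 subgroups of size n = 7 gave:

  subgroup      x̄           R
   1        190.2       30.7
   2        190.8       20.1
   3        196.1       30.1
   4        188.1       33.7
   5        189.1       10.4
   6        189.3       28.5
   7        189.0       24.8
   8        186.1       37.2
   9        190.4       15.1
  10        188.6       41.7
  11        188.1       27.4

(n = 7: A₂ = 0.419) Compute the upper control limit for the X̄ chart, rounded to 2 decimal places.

X̄̄ = (190.2 + 190.8 + 196.1 + 188.1 + 189.1 + 189.3 + 189.0 + 186.1 + 190.4 + 188.6 + 188.1) / 11 = 2085.8000 / 11 = 189.6182
R̄ = (30.7 + 20.1 + 30.1 + 33.7 + 10.4 + 28.5 + 24.8 + 37.2 + 15.1 + 41.7 + 27.4) / 11 = 299.7000 / 11 = 27.2455
UCL = X̄̄ + A₂·R̄ = 189.6182 + 0.419 × 27.2455 = 201.0340

201.03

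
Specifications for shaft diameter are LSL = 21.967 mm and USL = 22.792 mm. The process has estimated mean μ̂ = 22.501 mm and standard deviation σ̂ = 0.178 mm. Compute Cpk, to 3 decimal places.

Cpu = (USL − μ̂) / (3σ̂) = (22.792 − 22.501) / (3 × 0.178) = 0.5449; Cpl = (μ̂ − LSL) / (3σ̂) = (22.501 − 21.967) / (3 × 0.178) = 1.0000; Cpk = min(Cpu, Cpl) = 0.5449

0.545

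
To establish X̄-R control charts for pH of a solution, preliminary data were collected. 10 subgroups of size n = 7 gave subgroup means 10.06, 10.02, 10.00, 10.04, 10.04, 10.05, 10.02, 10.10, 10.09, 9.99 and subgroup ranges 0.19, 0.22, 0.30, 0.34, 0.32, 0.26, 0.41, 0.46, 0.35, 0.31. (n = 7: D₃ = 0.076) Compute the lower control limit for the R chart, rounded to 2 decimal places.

0.02

R̄ = (0.19 + 0.22 + 0.30 + 0.34 + 0.32 + 0.26 + 0.41 + 0.46 + 0.35 + 0.31) / 10 = 3.1600 / 10 = 0.3160
LCL_R = D₃·R̄ = 0.076 × 0.3160 = 0.0240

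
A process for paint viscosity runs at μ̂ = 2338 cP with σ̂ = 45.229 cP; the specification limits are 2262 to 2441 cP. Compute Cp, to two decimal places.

0.66

Cp = (USL − LSL) / (6σ̂) = (2441 − 2262) / (6 × 45.229) = 179.0000 / 271.3740 = 0.6596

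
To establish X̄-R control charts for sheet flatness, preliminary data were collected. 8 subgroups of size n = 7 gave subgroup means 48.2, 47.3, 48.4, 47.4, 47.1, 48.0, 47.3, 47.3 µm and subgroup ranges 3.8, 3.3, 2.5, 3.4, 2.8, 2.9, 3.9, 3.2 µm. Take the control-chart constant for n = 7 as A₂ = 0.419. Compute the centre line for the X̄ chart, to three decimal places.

X̄̄ = (48.2 + 47.3 + 48.4 + 47.4 + 47.1 + 48.0 + 47.3 + 47.3) / 8 = 381.0000 / 8 = 47.6250
CL = X̄̄ = 47.6250

47.625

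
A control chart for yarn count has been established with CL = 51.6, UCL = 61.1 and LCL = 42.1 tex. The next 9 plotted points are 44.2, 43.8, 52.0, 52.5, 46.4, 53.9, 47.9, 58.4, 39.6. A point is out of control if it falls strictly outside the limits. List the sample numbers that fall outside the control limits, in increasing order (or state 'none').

Compare each point to [42.1, 61.1]: sample 9 = 39.6 < LCL.

9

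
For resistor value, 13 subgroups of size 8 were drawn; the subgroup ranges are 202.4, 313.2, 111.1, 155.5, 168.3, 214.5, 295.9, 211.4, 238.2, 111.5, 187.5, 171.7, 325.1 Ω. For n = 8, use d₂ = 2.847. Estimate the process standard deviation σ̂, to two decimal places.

R̄ = (202.4 + 313.2 + 111.1 + 155.5 + 168.3 + 214.5 + 295.9 + 211.4 + 238.2 + 111.5 + 187.5 + 171.7 + 325.1) / 13 = 208.1769
σ̂ = R̄ / d₂ = 208.1769 / 2.847 = 73.1215

73.12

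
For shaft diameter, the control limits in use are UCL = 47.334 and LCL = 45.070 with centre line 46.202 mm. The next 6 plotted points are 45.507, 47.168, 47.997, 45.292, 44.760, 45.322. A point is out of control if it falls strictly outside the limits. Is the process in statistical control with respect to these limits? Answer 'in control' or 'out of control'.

out of control

Compare each point to [45.070, 47.334]: sample 3 = 47.997 > UCL; sample 5 = 44.760 < LCL.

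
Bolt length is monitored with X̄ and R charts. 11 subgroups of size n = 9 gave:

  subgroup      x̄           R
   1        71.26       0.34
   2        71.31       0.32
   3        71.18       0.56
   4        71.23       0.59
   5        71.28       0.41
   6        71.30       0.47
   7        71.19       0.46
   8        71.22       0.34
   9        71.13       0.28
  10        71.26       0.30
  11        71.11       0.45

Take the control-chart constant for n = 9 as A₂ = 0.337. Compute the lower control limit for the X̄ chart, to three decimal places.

X̄̄ = (71.26 + 71.31 + 71.18 + 71.23 + 71.28 + 71.30 + 71.19 + 71.22 + 71.13 + 71.26 + 71.11) / 11 = 783.4700 / 11 = 71.2245
R̄ = (0.34 + 0.32 + 0.56 + 0.59 + 0.41 + 0.47 + 0.46 + 0.34 + 0.28 + 0.30 + 0.45) / 11 = 4.5200 / 11 = 0.4109
LCL = X̄̄ − A₂·R̄ = 71.2245 − 0.337 × 0.4109 = 71.0861

71.086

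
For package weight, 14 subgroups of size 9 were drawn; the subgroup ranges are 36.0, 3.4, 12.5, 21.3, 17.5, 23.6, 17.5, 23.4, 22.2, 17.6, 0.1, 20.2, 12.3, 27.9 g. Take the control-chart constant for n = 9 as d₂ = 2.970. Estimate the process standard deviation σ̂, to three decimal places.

R̄ = (36.0 + 3.4 + 12.5 + 21.3 + 17.5 + 23.6 + 17.5 + 23.4 + 22.2 + 17.6 + 0.1 + 20.2 + 12.3 + 27.9) / 14 = 18.2500
σ̂ = R̄ / d₂ = 18.2500 / 2.970 = 6.1448

6.145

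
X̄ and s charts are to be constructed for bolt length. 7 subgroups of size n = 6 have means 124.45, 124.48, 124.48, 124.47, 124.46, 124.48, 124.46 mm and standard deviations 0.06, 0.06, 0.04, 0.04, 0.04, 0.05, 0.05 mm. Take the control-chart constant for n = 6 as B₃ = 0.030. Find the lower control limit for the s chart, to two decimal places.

0.00

s̄ = (0.06 + 0.06 + 0.04 + 0.04 + 0.04 + 0.05 + 0.05) / 7 = 0.0486
LCL_s = B₃·s̄ = 0.030 × 0.0486 = 0.0015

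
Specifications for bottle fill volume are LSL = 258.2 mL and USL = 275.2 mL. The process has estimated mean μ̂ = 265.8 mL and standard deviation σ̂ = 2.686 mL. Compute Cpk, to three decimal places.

Cpu = (USL − μ̂) / (3σ̂) = (275.2 − 265.8) / (3 × 2.686) = 1.1665; Cpl = (μ̂ − LSL) / (3σ̂) = (265.8 − 258.2) / (3 × 2.686) = 0.9432; Cpk = min(Cpu, Cpl) = 0.9432

0.943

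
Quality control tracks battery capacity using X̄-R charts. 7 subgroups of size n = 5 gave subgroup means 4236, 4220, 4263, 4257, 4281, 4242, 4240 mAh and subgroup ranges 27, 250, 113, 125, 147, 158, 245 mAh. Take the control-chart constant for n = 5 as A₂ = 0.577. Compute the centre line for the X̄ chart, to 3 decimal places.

4248.429

X̄̄ = (4236 + 4220 + 4263 + 4257 + 4281 + 4242 + 4240) / 7 = 29739.0000 / 7 = 4248.4286
CL = X̄̄ = 4248.4286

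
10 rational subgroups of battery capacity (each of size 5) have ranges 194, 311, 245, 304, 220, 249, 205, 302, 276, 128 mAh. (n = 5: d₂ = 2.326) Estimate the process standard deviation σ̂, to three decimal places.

104.643

R̄ = (194 + 311 + 245 + 304 + 220 + 249 + 205 + 302 + 276 + 128) / 10 = 243.4000
σ̂ = R̄ / d₂ = 243.4000 / 2.326 = 104.6432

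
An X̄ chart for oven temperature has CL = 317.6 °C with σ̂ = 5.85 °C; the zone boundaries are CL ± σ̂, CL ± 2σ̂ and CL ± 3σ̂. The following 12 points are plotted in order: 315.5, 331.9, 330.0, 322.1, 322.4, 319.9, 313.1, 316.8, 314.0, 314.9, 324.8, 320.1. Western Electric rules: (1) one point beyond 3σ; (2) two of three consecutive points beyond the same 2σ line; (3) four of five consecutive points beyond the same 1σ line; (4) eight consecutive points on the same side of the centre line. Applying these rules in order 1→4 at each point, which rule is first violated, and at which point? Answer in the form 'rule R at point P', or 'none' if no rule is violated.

rule 2 at point 3

Zone of each point (C = within 1σ̂, B = 1σ̂–2σ̂, A = 2σ̂–3σ̂, * = beyond 3σ̂; sign = side of CL): 1:-C, 2:+A, 3:+A, 4:+C, 5:+C, 6:+C, 7:-C, 8:-C, 9:-C, 10:-C, 11:+B, 12:+C
Rule 2 (two of three consecutive points beyond the same 2σ limit) is satisfied at point 3.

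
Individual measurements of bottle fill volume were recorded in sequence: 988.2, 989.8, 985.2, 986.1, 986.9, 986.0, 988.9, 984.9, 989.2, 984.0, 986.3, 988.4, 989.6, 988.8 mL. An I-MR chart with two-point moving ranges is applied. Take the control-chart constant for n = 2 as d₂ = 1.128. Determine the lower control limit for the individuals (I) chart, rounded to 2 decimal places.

X̄ = (988.2 + 989.8 + 985.2 + 986.1 + 986.9 + 986.0 + 988.9 + 984.9 + 989.2 + 984.0 + 986.3 + 988.4 + 989.6 + 988.8) / 14 = 987.3071
Moving ranges: 1.6, 4.6, 0.9, 0.8, 0.9, 2.9, 4.0, 4.3, 5.2, 2.3, 2.1, 1.2, 0.8; M̄R̄ = 31.6000 / 13 = 2.4308
LCL = X̄ − 3·M̄R̄/d₂ = 987.3071 − 3 × 2.4308 / 1.128 = 980.8423

980.84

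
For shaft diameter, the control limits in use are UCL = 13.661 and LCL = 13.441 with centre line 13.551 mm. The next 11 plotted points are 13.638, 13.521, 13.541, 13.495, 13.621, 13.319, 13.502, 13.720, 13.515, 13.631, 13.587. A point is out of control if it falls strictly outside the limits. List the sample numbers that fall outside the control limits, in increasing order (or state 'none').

Compare each point to [13.441, 13.661]: sample 6 = 13.319 < LCL; sample 8 = 13.720 > UCL.

6, 8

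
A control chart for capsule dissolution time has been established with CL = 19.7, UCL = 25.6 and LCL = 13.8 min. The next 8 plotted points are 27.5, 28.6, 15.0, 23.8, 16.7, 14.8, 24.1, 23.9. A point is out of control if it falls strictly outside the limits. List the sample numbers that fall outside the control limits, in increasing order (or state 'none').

Compare each point to [13.8, 25.6]: sample 1 = 27.5 > UCL; sample 2 = 28.6 > UCL.

1, 2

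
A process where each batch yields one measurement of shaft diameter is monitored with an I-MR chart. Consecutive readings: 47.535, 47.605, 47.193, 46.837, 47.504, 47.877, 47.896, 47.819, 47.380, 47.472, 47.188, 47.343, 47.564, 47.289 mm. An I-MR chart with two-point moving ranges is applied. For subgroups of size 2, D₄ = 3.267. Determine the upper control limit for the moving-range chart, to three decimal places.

Moving ranges: 0.070, 0.412, 0.356, 0.667, 0.373, 0.019, 0.077, 0.439, 0.092, 0.284, 0.155, 0.221, 0.275; M̄R̄ = 3.4400 / 13 = 0.2646
UCL_MR = D₄·M̄R̄ = 3.267 × 0.2646 = 0.8645

0.864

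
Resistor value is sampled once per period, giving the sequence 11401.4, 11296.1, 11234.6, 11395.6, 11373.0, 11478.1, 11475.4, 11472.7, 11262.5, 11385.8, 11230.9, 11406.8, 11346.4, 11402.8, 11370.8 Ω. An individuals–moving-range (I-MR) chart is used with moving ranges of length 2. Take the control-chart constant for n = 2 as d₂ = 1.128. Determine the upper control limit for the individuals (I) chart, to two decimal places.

X̄ = (11401.4 + 11296.1 + 11234.6 + 11395.6 + 11373.0 + 11478.1 + 11475.4 + 11472.7 + 11262.5 + 11385.8 + 11230.9 + 11406.8 + 11346.4 + 11402.8 + 11370.8) / 15 = 11368.8600
Moving ranges: 105.3, 61.5, 161.0, 22.6, 105.1, 2.7, 2.7, 210.2, 123.3, 154.9, 175.9, 60.4, 56.4, 32.0; M̄R̄ = 1274.0000 / 14 = 91.0000
UCL = X̄ + 3·M̄R̄/d₂ = 11368.8600 + 3 × 91.0000 / 1.128 = 11610.8813

11610.88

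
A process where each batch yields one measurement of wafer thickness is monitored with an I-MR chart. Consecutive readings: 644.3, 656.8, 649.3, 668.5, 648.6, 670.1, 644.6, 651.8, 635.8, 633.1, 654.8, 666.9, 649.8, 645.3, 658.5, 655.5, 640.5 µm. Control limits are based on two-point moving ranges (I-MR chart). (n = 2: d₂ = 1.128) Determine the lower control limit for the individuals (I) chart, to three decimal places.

X̄ = (644.3 + 656.8 + 649.3 + 668.5 + 648.6 + 670.1 + 644.6 + 651.8 + 635.8 + 633.1 + 654.8 + 666.9 + 649.8 + 645.3 + 658.5 + 655.5 + 640.5) / 17 = 651.4235
Moving ranges: 12.5, 7.5, 19.2, 19.9, 21.5, 25.5, 7.2, 16.0, 2.7, 21.7, 12.1, 17.1, 4.5, 13.2, 3.0, 15.0; M̄R̄ = 218.6000 / 16 = 13.6625
LCL = X̄ − 3·M̄R̄/d₂ = 651.4235 − 3 × 13.6625 / 1.128 = 615.0871

615.087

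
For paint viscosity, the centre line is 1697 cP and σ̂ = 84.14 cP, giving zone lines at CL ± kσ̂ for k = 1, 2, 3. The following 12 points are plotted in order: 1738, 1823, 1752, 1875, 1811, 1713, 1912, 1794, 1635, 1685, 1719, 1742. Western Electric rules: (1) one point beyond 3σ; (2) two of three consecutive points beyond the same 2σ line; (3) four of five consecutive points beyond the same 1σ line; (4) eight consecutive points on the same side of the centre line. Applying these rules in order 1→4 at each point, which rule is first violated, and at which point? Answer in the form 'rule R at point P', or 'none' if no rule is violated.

Zone of each point (C = within 1σ̂, B = 1σ̂–2σ̂, A = 2σ̂–3σ̂, * = beyond 3σ̂; sign = side of CL): 1:+C, 2:+B, 3:+C, 4:+A, 5:+B, 6:+C, 7:+A, 8:+B, 9:-C, 10:-C, 11:+C, 12:+C
Rule 3 (four of five consecutive points beyond the same 1σ limit) is satisfied at point 8.

rule 3 at point 8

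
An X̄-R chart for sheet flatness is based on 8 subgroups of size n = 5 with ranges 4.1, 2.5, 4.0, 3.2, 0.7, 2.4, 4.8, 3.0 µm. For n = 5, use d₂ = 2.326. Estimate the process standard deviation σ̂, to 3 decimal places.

R̄ = (4.1 + 2.5 + 4.0 + 3.2 + 0.7 + 2.4 + 4.8 + 3.0) / 8 = 3.0875
σ̂ = R̄ / d₂ = 3.0875 / 2.326 = 1.3274

1.327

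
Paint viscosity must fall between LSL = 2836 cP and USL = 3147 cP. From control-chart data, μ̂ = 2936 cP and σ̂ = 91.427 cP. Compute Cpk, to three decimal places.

Cpu = (USL − μ̂) / (3σ̂) = (3147 − 2936) / (3 × 91.427) = 0.7693; Cpl = (μ̂ − LSL) / (3σ̂) = (2936 − 2836) / (3 × 91.427) = 0.3646; Cpk = min(Cpu, Cpl) = 0.3646

0.365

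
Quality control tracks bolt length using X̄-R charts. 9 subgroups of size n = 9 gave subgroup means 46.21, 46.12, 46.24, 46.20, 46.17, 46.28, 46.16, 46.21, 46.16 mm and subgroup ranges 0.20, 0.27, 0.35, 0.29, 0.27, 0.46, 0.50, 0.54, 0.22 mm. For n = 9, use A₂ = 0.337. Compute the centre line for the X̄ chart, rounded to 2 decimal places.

46.19

X̄̄ = (46.21 + 46.12 + 46.24 + 46.20 + 46.17 + 46.28 + 46.16 + 46.21 + 46.16) / 9 = 415.7500 / 9 = 46.1944
CL = X̄̄ = 46.1944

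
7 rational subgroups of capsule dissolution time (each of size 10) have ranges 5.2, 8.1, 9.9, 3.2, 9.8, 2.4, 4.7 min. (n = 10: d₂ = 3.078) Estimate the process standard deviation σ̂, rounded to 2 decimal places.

2.01

R̄ = (5.2 + 8.1 + 9.9 + 3.2 + 9.8 + 2.4 + 4.7) / 7 = 6.1857
σ̂ = R̄ / d₂ = 6.1857 / 3.078 = 2.0097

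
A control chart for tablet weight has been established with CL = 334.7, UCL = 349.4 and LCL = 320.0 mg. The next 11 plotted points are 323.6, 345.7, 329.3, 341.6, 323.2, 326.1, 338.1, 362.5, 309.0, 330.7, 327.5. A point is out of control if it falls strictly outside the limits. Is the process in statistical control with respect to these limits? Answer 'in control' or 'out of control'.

out of control

Compare each point to [320.0, 349.4]: sample 8 = 362.5 > UCL; sample 9 = 309.0 < LCL.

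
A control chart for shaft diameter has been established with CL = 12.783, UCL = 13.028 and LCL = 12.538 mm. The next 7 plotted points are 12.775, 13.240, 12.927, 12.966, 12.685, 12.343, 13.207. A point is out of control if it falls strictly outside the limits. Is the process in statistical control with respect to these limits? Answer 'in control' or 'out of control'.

out of control

Compare each point to [12.538, 13.028]: sample 2 = 13.240 > UCL; sample 6 = 12.343 < LCL; sample 7 = 13.207 > UCL.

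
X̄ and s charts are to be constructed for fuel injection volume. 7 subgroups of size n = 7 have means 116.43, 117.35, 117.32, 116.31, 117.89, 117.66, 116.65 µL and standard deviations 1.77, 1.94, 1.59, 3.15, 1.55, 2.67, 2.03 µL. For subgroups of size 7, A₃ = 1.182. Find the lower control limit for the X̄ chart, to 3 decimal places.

X̄̄ = (116.43 + 117.35 + 117.32 + 116.31 + 117.89 + 117.66 + 116.65) / 7 = 117.0871
s̄ = (1.77 + 1.94 + 1.59 + 3.15 + 1.55 + 2.67 + 2.03) / 7 = 2.1000
LCL = X̄̄ − A₃·s̄ = 117.0871 − 1.182 × 2.1000 = 114.6049

114.605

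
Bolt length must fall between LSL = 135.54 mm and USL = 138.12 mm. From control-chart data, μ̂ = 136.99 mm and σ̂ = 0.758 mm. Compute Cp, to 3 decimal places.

Cp = (USL − LSL) / (6σ̂) = (138.12 − 135.54) / (6 × 0.758) = 2.5800 / 4.5480 = 0.5673

0.567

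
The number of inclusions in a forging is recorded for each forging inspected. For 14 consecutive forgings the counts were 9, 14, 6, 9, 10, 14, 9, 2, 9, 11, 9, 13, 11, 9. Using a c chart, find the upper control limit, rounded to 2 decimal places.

c̄ = (9 + 14 + 6 + 9 + 10 + 14 + 9 + 2 + 9 + 11 + 9 + 13 + 11 + 9) / 14 = 135 / 14 = 9.6429
UCL = c̄ + 3√c̄ = 9.6429 + 3 × √9.6429 = 9.6429 + 3 × 3.1053 = 18.9587

18.96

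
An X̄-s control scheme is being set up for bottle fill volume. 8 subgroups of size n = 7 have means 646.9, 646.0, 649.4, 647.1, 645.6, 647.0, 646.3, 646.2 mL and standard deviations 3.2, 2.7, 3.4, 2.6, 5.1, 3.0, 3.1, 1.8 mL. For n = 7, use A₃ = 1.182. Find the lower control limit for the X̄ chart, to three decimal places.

643.134

X̄̄ = (646.9 + 646.0 + 649.4 + 647.1 + 645.6 + 647.0 + 646.3 + 646.2) / 8 = 646.8125
s̄ = (3.2 + 2.7 + 3.4 + 2.6 + 5.1 + 3.0 + 3.1 + 1.8) / 8 = 3.1125
LCL = X̄̄ − A₃·s̄ = 646.8125 − 1.182 × 3.1125 = 643.1335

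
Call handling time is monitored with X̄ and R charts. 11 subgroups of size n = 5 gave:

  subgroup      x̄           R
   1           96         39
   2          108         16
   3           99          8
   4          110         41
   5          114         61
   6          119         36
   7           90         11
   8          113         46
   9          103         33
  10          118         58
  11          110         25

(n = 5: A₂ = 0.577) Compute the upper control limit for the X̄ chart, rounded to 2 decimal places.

126.89

X̄̄ = (96 + 108 + 99 + 110 + 114 + 119 + 90 + 113 + 103 + 118 + 110) / 11 = 1180.0000 / 11 = 107.2727
R̄ = (39 + 16 + 8 + 41 + 61 + 36 + 11 + 46 + 33 + 58 + 25) / 11 = 374.0000 / 11 = 34.0000
UCL = X̄̄ + A₂·R̄ = 107.2727 + 0.577 × 34.0000 = 126.8907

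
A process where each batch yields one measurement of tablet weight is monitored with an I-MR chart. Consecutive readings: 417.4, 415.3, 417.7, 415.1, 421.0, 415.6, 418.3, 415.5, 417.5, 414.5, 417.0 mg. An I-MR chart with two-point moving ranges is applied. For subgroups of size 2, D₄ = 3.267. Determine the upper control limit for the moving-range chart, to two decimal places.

10.26

Moving ranges: 2.1, 2.4, 2.6, 5.9, 5.4, 2.7, 2.8, 2.0, 3.0, 2.5; M̄R̄ = 31.4000 / 10 = 3.1400
UCL_MR = D₄·M̄R̄ = 3.267 × 3.1400 = 10.2584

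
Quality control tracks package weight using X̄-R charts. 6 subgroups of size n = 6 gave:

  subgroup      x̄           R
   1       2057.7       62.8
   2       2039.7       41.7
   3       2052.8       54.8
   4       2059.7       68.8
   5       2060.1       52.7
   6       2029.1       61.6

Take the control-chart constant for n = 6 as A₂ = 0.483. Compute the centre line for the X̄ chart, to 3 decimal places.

X̄̄ = (2057.7 + 2039.7 + 2052.8 + 2059.7 + 2060.1 + 2029.1) / 6 = 12299.1000 / 6 = 2049.8500
CL = X̄̄ = 2049.8500

2049.850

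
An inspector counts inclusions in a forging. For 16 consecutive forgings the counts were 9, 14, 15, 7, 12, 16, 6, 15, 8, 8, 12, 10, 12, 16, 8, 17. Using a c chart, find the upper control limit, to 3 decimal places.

c̄ = (9 + 14 + 15 + 7 + 12 + 16 + 6 + 15 + 8 + 8 + 12 + 10 + 12 + 16 + 8 + 17) / 16 = 185 / 16 = 11.5625
UCL = c̄ + 3√c̄ = 11.5625 + 3 × √11.5625 = 11.5625 + 3 × 3.4004 = 21.7636

21.764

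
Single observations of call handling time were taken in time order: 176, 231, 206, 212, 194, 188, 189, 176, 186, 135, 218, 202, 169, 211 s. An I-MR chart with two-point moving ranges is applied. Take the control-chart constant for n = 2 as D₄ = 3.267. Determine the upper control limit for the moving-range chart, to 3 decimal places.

90.219

Moving ranges: 55, 25, 6, 18, 6, 1, 13, 10, 51, 83, 16, 33, 42; M̄R̄ = 359.0000 / 13 = 27.6154
UCL_MR = D₄·M̄R̄ = 3.267 × 27.6154 = 90.2195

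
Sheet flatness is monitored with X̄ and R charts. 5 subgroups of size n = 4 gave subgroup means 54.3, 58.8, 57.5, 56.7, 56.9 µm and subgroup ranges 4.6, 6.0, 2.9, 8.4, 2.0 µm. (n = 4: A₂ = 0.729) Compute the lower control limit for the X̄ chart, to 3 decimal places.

X̄̄ = (54.3 + 58.8 + 57.5 + 56.7 + 56.9) / 5 = 284.2000 / 5 = 56.8400
R̄ = (4.6 + 6.0 + 2.9 + 8.4 + 2.0) / 5 = 23.9000 / 5 = 4.7800
LCL = X̄̄ − A₂·R̄ = 56.8400 − 0.729 × 4.7800 = 53.3554

53.355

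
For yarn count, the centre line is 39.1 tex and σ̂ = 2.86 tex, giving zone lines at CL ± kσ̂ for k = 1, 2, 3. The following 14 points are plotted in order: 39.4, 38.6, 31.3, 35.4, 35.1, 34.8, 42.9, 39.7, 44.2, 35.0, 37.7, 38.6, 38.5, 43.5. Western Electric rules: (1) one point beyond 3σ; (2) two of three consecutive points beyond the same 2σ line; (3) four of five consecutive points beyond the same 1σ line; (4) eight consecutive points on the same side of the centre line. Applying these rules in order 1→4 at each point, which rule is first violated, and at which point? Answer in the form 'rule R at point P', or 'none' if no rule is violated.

rule 3 at point 6

Zone of each point (C = within 1σ̂, B = 1σ̂–2σ̂, A = 2σ̂–3σ̂, * = beyond 3σ̂; sign = side of CL): 1:+C, 2:-C, 3:-A, 4:-B, 5:-B, 6:-B, 7:+B, 8:+C, 9:+B, 10:-B, 11:-C, 12:-C, 13:-C, 14:+B
Rule 3 (four of five consecutive points beyond the same 1σ limit) is satisfied at point 6.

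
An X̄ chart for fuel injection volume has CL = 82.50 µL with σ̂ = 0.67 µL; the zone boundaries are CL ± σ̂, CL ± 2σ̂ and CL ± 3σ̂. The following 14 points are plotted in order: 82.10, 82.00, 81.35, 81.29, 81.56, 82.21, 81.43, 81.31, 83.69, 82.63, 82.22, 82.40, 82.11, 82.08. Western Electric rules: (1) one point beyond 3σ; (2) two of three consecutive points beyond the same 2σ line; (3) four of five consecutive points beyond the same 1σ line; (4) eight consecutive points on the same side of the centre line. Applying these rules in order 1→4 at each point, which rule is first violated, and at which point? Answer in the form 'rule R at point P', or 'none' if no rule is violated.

rule 3 at point 7

Zone of each point (C = within 1σ̂, B = 1σ̂–2σ̂, A = 2σ̂–3σ̂, * = beyond 3σ̂; sign = side of CL): 1:-C, 2:-C, 3:-B, 4:-B, 5:-B, 6:-C, 7:-B, 8:-B, 9:+B, 10:+C, 11:-C, 12:-C, 13:-C, 14:-C
Rule 3 (four of five consecutive points beyond the same 1σ limit) is satisfied at point 7.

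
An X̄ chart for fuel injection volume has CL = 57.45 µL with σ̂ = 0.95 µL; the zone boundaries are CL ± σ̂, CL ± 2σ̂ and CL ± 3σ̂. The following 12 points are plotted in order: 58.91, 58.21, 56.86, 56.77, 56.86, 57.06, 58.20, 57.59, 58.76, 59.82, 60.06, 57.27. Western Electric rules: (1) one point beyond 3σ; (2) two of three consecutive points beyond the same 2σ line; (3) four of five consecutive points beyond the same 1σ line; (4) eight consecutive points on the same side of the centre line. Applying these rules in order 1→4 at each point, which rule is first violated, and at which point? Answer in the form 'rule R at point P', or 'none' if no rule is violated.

Zone of each point (C = within 1σ̂, B = 1σ̂–2σ̂, A = 2σ̂–3σ̂, * = beyond 3σ̂; sign = side of CL): 1:+B, 2:+C, 3:-C, 4:-C, 5:-C, 6:-C, 7:+C, 8:+C, 9:+B, 10:+A, 11:+A, 12:-C
Rule 2 (two of three consecutive points beyond the same 2σ limit) is satisfied at point 11.

rule 2 at point 11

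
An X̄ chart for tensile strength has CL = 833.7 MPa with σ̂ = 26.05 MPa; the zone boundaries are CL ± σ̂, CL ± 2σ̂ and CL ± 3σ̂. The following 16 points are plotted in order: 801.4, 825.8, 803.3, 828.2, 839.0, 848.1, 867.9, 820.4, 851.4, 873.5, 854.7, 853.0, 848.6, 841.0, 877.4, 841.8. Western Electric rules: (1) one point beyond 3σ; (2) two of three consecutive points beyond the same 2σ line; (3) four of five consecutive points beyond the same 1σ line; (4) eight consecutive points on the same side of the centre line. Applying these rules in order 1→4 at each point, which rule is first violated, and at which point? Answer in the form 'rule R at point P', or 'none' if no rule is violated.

Zone of each point (C = within 1σ̂, B = 1σ̂–2σ̂, A = 2σ̂–3σ̂, * = beyond 3σ̂; sign = side of CL): 1:-B, 2:-C, 3:-B, 4:-C, 5:+C, 6:+C, 7:+B, 8:-C, 9:+C, 10:+B, 11:+C, 12:+C, 13:+C, 14:+C, 15:+B, 16:+C
Rule 4 (eight consecutive points on the same side of the centre line) is satisfied at point 16.

rule 4 at point 16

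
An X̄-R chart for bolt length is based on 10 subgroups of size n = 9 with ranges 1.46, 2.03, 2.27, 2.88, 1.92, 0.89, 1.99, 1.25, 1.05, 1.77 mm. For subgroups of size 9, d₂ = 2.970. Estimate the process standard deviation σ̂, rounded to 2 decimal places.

0.59

R̄ = (1.46 + 2.03 + 2.27 + 2.88 + 1.92 + 0.89 + 1.99 + 1.25 + 1.05 + 1.77) / 10 = 1.7510
σ̂ = R̄ / d₂ = 1.7510 / 2.970 = 0.5896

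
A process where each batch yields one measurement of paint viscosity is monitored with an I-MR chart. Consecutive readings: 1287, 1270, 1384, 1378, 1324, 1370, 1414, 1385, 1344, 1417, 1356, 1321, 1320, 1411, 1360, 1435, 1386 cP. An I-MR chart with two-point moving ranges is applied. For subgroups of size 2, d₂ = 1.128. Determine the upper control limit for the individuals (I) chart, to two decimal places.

1493.29

X̄ = (1287 + 1270 + 1384 + 1378 + 1324 + 1370 + 1414 + 1385 + 1344 + 1417 + 1356 + 1321 + 1320 + 1411 + 1360 + 1435 + 1386) / 17 = 1362.4706
Moving ranges: 17, 114, 6, 54, 46, 44, 29, 41, 73, 61, 35, 1, 91, 51, 75, 49; M̄R̄ = 787.0000 / 16 = 49.1875
UCL = X̄ + 3·M̄R̄/d₂ = 1362.4706 + 3 × 49.1875 / 1.128 = 1493.2884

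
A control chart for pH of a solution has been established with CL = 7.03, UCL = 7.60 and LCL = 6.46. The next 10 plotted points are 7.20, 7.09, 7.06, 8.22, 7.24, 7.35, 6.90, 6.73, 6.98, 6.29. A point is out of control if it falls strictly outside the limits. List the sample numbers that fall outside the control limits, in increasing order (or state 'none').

Compare each point to [6.46, 7.60]: sample 4 = 8.22 > UCL; sample 10 = 6.29 < LCL.

4, 10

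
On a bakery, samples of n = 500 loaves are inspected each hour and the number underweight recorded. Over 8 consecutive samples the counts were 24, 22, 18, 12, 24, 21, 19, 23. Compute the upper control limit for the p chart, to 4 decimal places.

0.0673

p̄ = Σdᵢ / (k·n) = 163 / (8 × 500) = 0.04075
UCL = p̄ + 3·√(p̄(1−p̄)/n) = 0.04075 + 3 × √(0.04075×0.95925/500) = 0.04075 + 3 × 0.00884 = 0.06728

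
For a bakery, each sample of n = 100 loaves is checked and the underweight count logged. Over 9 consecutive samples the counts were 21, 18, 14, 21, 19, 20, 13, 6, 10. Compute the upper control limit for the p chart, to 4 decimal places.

p̄ = Σdᵢ / (k·n) = 142 / (9 × 100) = 0.15778
UCL = p̄ + 3·√(p̄(1−p̄)/n) = 0.15778 + 3 × √(0.15778×0.84222/100) = 0.15778 + 3 × 0.03645 = 0.26714

0.2671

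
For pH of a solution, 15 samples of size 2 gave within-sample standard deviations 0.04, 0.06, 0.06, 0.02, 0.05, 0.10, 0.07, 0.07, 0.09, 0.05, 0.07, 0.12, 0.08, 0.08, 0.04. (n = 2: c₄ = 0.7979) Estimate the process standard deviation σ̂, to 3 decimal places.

s̄ = (0.04 + 0.06 + 0.06 + 0.02 + 0.05 + 0.10 + 0.07 + 0.07 + 0.09 + 0.05 + 0.07 + 0.12 + 0.08 + 0.08 + 0.04) / 15 = 0.0667
σ̂ = s̄ / c₄ = 0.0667 / 0.7979 = 0.0836

0.084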